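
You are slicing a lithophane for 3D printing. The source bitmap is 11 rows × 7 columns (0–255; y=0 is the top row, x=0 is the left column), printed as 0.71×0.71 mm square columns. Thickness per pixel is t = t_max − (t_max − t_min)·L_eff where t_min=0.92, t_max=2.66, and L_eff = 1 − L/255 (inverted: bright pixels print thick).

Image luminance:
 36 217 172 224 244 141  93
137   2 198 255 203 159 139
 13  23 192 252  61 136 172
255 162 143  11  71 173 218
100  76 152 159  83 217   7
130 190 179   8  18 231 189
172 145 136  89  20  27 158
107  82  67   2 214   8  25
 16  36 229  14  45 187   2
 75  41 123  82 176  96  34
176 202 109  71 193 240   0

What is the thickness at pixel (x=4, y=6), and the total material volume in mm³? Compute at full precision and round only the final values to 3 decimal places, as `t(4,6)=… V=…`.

span = t_max - t_min = 2.66 - 0.92 = 1.740
L(4,6) = 20, L_eff = 1 - 20/255 = 0.921569 (inverted)
t(4,6) = 2.66 - 1.740·0.921569 = 1.056
Σt over all 11·7 pixels = 56903/425 ≈ 133.8894118
V = pitch²·Σt = 0.71²·56903/425 = 67.494

t(4,6)=1.056 V=67.494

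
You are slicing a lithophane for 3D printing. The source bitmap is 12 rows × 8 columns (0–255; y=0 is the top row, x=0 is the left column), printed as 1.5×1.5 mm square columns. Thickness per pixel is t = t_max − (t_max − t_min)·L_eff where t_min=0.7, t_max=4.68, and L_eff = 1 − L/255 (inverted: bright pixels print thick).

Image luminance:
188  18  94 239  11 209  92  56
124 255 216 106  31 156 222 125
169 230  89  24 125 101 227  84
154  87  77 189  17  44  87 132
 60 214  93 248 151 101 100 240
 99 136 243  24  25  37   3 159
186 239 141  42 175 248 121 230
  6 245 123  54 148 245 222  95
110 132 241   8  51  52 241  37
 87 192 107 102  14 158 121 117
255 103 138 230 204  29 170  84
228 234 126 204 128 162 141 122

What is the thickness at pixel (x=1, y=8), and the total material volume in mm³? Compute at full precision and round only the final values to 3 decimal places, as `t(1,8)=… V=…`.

span = t_max - t_min = 4.68 - 0.7 = 3.980
L(1,8) = 132, L_eff = 1 - 132/255 = 0.482353 (inverted)
t(1,8) = 4.68 - 3.980·0.482353 = 2.760
Σt over all 12·8 pixels = 1131947/4250 ≈ 266.3404706
V = pitch²·Σt = 1.5²·1131947/4250 = 599.266

t(1,8)=2.760 V=599.266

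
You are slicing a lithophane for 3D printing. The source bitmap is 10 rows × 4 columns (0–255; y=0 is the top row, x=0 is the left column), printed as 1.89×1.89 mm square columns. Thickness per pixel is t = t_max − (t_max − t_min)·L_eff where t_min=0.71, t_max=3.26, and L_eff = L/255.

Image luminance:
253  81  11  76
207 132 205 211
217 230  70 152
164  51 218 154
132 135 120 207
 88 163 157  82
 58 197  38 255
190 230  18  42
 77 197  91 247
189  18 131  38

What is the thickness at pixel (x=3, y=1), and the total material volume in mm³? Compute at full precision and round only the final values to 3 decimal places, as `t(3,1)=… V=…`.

span = t_max - t_min = 3.26 - 0.71 = 2.550
L(3,1) = 211, L_eff = 211/255 = 0.827451
t(3,1) = 3.26 - 2.550·0.827451 = 1.150
Σt over all 10·4 pixels = 75.08
V = pitch²·Σt = 1.89²·75.08 = 268.193

t(3,1)=1.150 V=268.193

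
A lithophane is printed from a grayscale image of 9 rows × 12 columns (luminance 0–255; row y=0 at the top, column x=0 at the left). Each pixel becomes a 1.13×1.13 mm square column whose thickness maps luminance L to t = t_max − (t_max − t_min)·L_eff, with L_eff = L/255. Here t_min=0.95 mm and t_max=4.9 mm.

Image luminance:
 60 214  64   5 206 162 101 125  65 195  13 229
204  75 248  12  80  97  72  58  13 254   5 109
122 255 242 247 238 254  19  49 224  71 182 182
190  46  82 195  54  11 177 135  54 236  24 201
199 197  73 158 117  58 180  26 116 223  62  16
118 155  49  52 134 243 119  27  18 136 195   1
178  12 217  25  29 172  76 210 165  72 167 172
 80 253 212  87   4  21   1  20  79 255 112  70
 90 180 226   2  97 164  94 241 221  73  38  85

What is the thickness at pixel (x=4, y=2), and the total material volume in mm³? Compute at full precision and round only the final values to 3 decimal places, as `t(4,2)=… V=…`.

span = t_max - t_min = 4.9 - 0.95 = 3.950
L(4,2) = 238, L_eff = 238/255 = 0.933333
t(4,2) = 4.9 - 3.950·0.933333 = 1.213
Σt over all 9·12 pixels = 417427/1275 ≈ 327.3937255
V = pitch²·Σt = 1.13²·417427/1275 = 418.049

t(4,2)=1.213 V=418.049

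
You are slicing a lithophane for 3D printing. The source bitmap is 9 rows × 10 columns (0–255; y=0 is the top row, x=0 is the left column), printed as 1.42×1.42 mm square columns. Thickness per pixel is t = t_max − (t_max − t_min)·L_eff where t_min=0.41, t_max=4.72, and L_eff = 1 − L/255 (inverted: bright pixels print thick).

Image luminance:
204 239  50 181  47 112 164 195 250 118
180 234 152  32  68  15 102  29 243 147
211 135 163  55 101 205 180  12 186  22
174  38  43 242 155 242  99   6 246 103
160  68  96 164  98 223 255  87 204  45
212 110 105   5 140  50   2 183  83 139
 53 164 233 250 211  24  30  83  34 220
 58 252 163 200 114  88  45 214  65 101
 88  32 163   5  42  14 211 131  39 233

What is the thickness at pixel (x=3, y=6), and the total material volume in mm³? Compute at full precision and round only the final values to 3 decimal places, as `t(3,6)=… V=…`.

t(3,6)=4.635 V=461.873

span = t_max - t_min = 4.72 - 0.41 = 4.310
L(3,6) = 250, L_eff = 1 - 250/255 = 0.019608 (inverted)
t(3,6) = 4.72 - 4.310·0.019608 = 4.635
Σt over all 9·10 pixels = 5840989/25500 ≈ 229.0583922
V = pitch²·Σt = 1.42²·5840989/25500 = 461.873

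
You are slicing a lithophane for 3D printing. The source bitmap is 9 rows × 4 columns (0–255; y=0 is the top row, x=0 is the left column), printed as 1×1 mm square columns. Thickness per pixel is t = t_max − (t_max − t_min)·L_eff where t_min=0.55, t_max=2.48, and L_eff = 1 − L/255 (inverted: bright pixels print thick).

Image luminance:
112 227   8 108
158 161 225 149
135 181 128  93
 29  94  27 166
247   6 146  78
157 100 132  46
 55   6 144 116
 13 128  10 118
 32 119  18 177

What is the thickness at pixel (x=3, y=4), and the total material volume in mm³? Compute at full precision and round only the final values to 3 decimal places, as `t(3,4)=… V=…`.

t(3,4)=1.140 V=48.932

span = t_max - t_min = 2.48 - 0.55 = 1.930
L(3,4) = 78, L_eff = 1 - 78/255 = 0.694118 (inverted)
t(3,4) = 2.48 - 1.930·0.694118 = 1.140
Σt over all 9·4 pixels = 415919/8500 ≈ 48.9316471
V = pitch²·Σt = 1²·415919/8500 = 48.932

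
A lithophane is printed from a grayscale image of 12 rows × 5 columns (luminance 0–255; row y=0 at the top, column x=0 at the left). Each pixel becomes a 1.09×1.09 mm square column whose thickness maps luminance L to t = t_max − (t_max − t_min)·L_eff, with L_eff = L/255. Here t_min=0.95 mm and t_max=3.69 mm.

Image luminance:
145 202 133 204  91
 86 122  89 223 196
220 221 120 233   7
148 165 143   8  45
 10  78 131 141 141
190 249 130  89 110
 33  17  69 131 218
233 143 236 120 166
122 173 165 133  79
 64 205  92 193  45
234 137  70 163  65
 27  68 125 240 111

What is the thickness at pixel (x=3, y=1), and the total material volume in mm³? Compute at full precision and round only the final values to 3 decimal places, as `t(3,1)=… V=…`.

span = t_max - t_min = 3.69 - 0.95 = 2.740
L(3,1) = 223, L_eff = 223/255 = 0.874510
t(3,1) = 3.69 - 2.740·0.874510 = 1.294
Σt over all 12·5 pixels = 578037/4250 ≈ 136.0087059
V = pitch²·Σt = 1.09²·578037/4250 = 161.592

t(3,1)=1.294 V=161.592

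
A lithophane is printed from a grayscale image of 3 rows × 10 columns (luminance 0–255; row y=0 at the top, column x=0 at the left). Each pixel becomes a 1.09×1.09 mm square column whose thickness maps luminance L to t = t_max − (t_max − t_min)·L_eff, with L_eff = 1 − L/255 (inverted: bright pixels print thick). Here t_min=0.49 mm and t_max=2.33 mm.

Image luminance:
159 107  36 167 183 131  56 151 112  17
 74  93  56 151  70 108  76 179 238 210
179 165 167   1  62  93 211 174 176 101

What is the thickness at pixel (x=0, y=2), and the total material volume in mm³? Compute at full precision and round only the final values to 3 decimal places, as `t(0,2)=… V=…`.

t(0,2)=1.782 V=49.211

span = t_max - t_min = 2.33 - 0.49 = 1.840
L(0,2) = 179, L_eff = 1 - 179/255 = 0.298039 (inverted)
t(0,2) = 2.33 - 1.840·0.298039 = 1.782
Σt over all 3·10 pixels = 528101/12750 ≈ 41.4196863
V = pitch²·Σt = 1.09²·528101/12750 = 49.211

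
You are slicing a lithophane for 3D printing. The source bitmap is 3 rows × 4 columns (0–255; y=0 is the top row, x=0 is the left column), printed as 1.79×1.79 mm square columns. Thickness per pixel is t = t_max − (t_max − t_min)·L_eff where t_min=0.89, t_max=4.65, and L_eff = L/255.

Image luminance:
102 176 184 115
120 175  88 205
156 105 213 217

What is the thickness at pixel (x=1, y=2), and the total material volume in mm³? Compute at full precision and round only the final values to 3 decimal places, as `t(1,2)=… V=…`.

span = t_max - t_min = 4.65 - 0.89 = 3.760
L(1,2) = 105, L_eff = 105/255 = 0.411765
t(1,2) = 4.65 - 3.760·0.411765 = 3.102
Σt over all 3·4 pixels = 181261/6375 ≈ 28.4330980
V = pitch²·Σt = 1.79²·181261/6375 = 91.102

t(1,2)=3.102 V=91.102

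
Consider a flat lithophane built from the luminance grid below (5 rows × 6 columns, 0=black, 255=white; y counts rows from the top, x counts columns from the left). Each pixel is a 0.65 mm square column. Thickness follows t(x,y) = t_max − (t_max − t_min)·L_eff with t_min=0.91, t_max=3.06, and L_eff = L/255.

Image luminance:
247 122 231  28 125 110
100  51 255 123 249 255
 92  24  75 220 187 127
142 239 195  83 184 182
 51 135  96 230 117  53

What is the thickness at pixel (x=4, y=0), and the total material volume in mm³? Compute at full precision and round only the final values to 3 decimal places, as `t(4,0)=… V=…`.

span = t_max - t_min = 3.06 - 0.91 = 2.150
L(4,0) = 125, L_eff = 125/255 = 0.490196
t(4,0) = 3.06 - 2.150·0.490196 = 2.006
Σt over all 5·6 pixels = 70519/1275 ≈ 55.3090196
V = pitch²·Σt = 0.65²·70519/1275 = 23.368

t(4,0)=2.006 V=23.368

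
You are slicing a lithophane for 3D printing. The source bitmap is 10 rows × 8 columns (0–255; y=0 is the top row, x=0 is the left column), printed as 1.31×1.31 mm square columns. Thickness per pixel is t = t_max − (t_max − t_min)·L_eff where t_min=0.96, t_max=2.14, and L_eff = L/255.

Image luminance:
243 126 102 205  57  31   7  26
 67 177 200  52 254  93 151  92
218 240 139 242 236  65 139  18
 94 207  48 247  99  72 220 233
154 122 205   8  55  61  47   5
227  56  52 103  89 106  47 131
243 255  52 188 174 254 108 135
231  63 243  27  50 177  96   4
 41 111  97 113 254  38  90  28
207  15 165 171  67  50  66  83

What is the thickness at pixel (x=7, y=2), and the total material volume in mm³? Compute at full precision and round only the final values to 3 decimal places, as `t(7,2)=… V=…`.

span = t_max - t_min = 2.14 - 0.96 = 1.180
L(7,2) = 18, L_eff = 18/255 = 0.070588
t(7,2) = 2.14 - 1.180·0.070588 = 2.057
Σt over all 10·8 pixels = 803362/6375 ≈ 126.0175686
V = pitch²·Σt = 1.31²·803362/6375 = 216.259

t(7,2)=2.057 V=216.259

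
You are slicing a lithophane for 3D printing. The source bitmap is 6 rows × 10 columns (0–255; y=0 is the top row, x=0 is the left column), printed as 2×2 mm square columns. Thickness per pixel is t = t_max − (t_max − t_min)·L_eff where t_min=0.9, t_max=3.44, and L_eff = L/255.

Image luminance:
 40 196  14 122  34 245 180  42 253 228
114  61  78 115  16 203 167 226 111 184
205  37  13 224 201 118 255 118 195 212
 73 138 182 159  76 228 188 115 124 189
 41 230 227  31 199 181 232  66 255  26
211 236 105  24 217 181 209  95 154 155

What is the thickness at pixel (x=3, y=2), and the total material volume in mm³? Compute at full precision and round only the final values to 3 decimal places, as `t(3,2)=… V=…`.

t(3,2)=1.209 V=476.813

span = t_max - t_min = 3.44 - 0.9 = 2.540
L(3,2) = 224, L_eff = 224/255 = 0.878431
t(3,2) = 3.44 - 2.540·0.878431 = 1.209
Σt over all 6·10 pixels = 253307/2125 ≈ 119.2032941
V = pitch²·Σt = 2²·253307/2125 = 476.813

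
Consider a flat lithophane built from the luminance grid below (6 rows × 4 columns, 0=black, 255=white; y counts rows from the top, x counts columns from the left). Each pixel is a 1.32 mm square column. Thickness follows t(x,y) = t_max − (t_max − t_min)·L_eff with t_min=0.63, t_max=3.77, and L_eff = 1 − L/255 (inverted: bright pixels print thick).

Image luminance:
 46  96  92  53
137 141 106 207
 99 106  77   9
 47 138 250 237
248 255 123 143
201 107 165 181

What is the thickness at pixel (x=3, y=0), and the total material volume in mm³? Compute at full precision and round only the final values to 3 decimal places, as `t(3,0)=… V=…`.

t(3,0)=1.283 V=96.376

span = t_max - t_min = 3.77 - 0.63 = 3.140
L(3,0) = 53, L_eff = 1 - 53/255 = 0.792157 (inverted)
t(3,0) = 3.77 - 3.140·0.792157 = 1.283
Σt over all 6·4 pixels = 55.312
V = pitch²·Σt = 1.32²·55.312 = 96.376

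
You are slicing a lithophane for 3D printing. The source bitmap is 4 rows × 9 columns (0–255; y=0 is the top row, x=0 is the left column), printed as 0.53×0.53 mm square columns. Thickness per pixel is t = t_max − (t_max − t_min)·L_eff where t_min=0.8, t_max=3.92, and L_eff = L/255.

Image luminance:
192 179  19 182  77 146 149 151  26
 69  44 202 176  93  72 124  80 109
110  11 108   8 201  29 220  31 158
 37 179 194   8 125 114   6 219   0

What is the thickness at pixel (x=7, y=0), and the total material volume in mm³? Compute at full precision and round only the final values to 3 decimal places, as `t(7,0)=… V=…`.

t(7,0)=2.072 V=26.415

span = t_max - t_min = 3.92 - 0.8 = 3.120
L(7,0) = 151, L_eff = 151/255 = 0.592157
t(7,0) = 3.92 - 3.120·0.592157 = 2.072
Σt over all 4·9 pixels = 199832/2125 ≈ 94.0385882
V = pitch²·Σt = 0.53²·199832/2125 = 26.415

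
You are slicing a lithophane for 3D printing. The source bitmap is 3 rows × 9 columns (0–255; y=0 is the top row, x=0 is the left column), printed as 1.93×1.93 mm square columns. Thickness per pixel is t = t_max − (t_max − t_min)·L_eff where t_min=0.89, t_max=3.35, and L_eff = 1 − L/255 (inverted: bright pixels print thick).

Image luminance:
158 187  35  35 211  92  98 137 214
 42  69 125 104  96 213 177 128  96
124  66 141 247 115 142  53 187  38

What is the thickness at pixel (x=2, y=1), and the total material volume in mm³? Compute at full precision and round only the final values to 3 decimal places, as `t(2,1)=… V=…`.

t(2,1)=2.096 V=209.171

span = t_max - t_min = 3.35 - 0.89 = 2.460
L(2,1) = 125, L_eff = 1 - 125/255 = 0.509804 (inverted)
t(2,1) = 3.35 - 2.460·0.509804 = 2.096
Σt over all 3·9 pixels = 95463/1700 ≈ 56.1547059
V = pitch²·Σt = 1.93²·95463/1700 = 209.171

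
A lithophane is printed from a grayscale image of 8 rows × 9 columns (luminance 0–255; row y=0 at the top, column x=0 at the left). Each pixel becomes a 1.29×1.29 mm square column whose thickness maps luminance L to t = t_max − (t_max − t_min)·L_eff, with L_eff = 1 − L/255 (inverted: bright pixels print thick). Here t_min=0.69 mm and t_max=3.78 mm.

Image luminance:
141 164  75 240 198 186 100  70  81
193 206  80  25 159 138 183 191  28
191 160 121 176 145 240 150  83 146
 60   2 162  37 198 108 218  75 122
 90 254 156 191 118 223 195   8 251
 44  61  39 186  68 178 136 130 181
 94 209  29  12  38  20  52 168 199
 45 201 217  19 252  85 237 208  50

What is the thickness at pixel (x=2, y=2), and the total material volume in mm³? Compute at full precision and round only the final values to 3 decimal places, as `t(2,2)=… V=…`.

t(2,2)=2.156 V=274.159

span = t_max - t_min = 3.78 - 0.69 = 3.090
L(2,2) = 121, L_eff = 1 - 121/255 = 0.525490 (inverted)
t(2,2) = 3.78 - 3.090·0.525490 = 2.156
Σt over all 8·9 pixels = 350092/2125 ≈ 164.7491765
V = pitch²·Σt = 1.29²·350092/2125 = 274.159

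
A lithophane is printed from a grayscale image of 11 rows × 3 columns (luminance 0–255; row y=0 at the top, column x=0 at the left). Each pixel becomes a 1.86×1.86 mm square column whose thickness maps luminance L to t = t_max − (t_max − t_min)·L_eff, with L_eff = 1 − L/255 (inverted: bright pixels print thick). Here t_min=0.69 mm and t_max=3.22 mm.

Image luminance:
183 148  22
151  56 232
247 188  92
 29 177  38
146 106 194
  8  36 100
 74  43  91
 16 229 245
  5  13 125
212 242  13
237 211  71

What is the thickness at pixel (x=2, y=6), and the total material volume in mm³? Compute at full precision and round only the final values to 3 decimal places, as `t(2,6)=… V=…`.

span = t_max - t_min = 3.22 - 0.69 = 2.530
L(2,6) = 91, L_eff = 1 - 91/255 = 0.643137 (inverted)
t(2,6) = 3.22 - 2.530·0.643137 = 1.593
Σt over all 11·3 pixels = 63503/1020 ≈ 62.2578431
V = pitch²·Σt = 1.86²·63503/1020 = 215.387

t(2,6)=1.593 V=215.387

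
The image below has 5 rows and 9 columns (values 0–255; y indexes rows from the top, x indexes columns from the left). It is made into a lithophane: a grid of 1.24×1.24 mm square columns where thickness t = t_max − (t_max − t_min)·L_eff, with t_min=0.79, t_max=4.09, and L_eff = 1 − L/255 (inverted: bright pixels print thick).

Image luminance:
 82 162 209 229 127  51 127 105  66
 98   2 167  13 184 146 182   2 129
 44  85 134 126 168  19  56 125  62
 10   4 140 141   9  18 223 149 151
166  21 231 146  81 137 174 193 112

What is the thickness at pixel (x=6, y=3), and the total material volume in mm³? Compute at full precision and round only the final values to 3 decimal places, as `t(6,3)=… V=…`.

span = t_max - t_min = 4.09 - 0.79 = 3.300
L(6,3) = 223, L_eff = 1 - 223/255 = 0.125490 (inverted)
t(6,3) = 4.09 - 3.300·0.125490 = 3.676
Σt over all 5·9 pixels = 170567/1700 ≈ 100.3335294
V = pitch²·Σt = 1.24²·170567/1700 = 154.273

t(6,3)=3.676 V=154.273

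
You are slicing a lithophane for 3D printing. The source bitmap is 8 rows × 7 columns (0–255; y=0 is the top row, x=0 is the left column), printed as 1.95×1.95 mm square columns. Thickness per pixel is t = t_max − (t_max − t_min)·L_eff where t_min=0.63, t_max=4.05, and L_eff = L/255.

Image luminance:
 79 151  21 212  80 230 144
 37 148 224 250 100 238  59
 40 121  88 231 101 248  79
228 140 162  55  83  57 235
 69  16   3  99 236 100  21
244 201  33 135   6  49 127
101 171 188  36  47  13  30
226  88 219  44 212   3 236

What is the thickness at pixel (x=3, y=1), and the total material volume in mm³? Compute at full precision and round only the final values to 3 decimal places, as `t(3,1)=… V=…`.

t(3,1)=0.697 V=515.925

span = t_max - t_min = 4.05 - 0.63 = 3.420
L(3,1) = 250, L_eff = 250/255 = 0.980392
t(3,1) = 4.05 - 3.420·0.980392 = 0.697
Σt over all 8·7 pixels = 288321/2125 ≈ 135.6804706
V = pitch²·Σt = 1.95²·288321/2125 = 515.925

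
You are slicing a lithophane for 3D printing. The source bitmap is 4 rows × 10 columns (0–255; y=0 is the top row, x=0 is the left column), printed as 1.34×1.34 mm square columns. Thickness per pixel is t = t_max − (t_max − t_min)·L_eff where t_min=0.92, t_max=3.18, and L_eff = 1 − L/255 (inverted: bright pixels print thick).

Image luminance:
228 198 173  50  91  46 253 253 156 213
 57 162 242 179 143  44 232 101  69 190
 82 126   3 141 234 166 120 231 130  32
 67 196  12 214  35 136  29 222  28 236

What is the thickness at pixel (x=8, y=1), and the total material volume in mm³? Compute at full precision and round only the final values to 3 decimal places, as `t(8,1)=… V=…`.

t(8,1)=1.532 V=153.923

span = t_max - t_min = 3.18 - 0.92 = 2.260
L(8,1) = 69, L_eff = 1 - 69/255 = 0.729412 (inverted)
t(8,1) = 3.18 - 2.260·0.729412 = 1.532
Σt over all 4·10 pixels = 36432/425 ≈ 85.7223529
V = pitch²·Σt = 1.34²·36432/425 = 153.923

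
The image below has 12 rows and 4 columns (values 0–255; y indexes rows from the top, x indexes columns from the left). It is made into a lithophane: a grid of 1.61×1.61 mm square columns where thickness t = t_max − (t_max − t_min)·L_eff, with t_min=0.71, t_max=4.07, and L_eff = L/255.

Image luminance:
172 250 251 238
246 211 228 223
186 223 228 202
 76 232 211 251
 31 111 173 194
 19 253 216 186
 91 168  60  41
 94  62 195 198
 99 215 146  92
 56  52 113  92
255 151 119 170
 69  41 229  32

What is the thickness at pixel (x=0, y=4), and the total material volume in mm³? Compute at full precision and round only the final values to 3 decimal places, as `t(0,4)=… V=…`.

span = t_max - t_min = 4.07 - 0.71 = 3.360
L(0,4) = 31, L_eff = 31/255 = 0.121569
t(0,4) = 4.07 - 3.360·0.121569 = 3.662
Σt over all 12·4 pixels = 206512/2125 ≈ 97.1821176
V = pitch²·Σt = 1.61²·206512/2125 = 251.906

t(0,4)=3.662 V=251.906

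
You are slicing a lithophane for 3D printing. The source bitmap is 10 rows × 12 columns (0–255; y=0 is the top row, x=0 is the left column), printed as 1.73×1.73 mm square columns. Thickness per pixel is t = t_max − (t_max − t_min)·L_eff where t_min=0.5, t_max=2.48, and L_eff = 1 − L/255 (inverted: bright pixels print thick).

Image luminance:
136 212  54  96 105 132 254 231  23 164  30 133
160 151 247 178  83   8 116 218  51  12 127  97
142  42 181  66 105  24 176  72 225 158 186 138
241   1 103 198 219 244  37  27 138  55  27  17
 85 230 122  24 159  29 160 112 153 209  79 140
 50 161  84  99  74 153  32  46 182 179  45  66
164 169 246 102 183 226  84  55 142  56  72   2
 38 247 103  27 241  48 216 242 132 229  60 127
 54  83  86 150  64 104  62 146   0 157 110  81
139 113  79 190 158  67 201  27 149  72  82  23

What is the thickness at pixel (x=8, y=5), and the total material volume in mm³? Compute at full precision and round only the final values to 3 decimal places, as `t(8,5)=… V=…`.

span = t_max - t_min = 2.48 - 0.5 = 1.980
L(8,5) = 182, L_eff = 1 - 182/255 = 0.286275 (inverted)
t(8,5) = 2.48 - 1.980·0.286275 = 1.913
Σt over all 10·12 pixels = 720993/4250 ≈ 169.6454118
V = pitch²·Σt = 1.73²·720993/4250 = 507.732

t(8,5)=1.913 V=507.732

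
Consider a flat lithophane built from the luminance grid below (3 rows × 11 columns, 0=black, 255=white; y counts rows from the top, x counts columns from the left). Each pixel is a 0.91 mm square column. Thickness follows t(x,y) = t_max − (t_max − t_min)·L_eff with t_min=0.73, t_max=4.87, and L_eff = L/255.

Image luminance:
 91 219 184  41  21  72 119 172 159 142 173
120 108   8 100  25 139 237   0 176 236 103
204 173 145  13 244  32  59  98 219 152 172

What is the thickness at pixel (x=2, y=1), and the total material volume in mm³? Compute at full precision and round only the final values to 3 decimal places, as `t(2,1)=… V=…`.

t(2,1)=4.740 V=77.209

span = t_max - t_min = 4.87 - 0.73 = 4.140
L(2,1) = 8, L_eff = 8/255 = 0.031373
t(2,1) = 4.87 - 4.140·0.031373 = 4.740
Σt over all 3·11 pixels = 792507/8500 ≈ 93.2361176
V = pitch²·Σt = 0.91²·792507/8500 = 77.209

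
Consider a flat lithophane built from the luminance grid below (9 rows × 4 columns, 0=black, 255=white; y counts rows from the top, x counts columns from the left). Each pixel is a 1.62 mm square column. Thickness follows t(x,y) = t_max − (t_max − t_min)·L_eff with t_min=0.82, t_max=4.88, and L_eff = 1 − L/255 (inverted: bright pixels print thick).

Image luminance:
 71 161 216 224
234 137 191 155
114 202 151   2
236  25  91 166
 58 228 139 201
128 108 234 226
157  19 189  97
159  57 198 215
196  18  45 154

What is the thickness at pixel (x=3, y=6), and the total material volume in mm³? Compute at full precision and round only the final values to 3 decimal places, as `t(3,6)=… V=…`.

span = t_max - t_min = 4.88 - 0.82 = 4.060
L(3,6) = 97, L_eff = 1 - 97/255 = 0.619608 (inverted)
t(3,6) = 4.88 - 4.060·0.619608 = 2.364
Σt over all 9·4 pixels = 112.344
V = pitch²·Σt = 1.62²·112.344 = 294.836

t(3,6)=2.364 V=294.836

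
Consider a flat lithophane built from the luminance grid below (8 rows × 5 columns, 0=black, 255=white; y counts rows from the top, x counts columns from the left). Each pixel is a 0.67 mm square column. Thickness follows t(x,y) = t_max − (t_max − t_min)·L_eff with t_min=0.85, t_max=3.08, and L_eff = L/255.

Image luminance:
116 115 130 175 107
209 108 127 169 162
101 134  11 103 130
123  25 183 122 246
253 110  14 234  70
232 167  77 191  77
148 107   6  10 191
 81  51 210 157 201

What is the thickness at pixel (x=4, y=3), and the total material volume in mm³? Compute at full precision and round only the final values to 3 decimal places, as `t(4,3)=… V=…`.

span = t_max - t_min = 3.08 - 0.85 = 2.230
L(4,3) = 246, L_eff = 246/255 = 0.964706
t(4,3) = 3.08 - 2.230·0.964706 = 0.929
Σt over all 8·5 pixels = 1985791/25500 ≈ 77.8741569
V = pitch²·Σt = 0.67²·1985791/25500 = 34.958

t(4,3)=0.929 V=34.958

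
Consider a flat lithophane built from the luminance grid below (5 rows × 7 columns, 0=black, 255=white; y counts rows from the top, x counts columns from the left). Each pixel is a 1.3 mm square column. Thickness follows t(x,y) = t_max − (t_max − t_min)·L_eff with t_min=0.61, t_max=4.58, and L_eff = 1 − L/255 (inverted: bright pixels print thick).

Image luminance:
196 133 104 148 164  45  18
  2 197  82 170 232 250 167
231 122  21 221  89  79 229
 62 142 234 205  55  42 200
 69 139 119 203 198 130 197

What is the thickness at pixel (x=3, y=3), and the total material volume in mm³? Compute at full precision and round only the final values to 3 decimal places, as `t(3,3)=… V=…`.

t(3,3)=3.802 V=164.874

span = t_max - t_min = 4.58 - 0.61 = 3.970
L(3,3) = 205, L_eff = 1 - 205/255 = 0.196078 (inverted)
t(3,3) = 4.58 - 3.970·0.196078 = 3.802
Σt over all 5·7 pixels = 124387/1275 ≈ 97.5584314
V = pitch²·Σt = 1.3²·124387/1275 = 164.874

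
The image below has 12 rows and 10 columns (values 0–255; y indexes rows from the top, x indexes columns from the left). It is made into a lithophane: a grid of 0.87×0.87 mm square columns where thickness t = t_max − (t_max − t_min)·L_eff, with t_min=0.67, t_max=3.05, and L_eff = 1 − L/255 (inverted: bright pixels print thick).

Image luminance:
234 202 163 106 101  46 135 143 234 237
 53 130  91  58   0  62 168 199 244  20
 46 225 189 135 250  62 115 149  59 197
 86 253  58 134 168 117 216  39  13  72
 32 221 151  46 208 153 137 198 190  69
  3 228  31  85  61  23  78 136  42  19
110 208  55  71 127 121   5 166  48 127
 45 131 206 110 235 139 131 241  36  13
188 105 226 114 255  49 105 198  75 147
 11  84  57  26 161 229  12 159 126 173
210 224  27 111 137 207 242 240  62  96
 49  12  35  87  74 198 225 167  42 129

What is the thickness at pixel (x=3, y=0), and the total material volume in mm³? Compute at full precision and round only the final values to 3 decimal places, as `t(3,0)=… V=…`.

span = t_max - t_min = 3.05 - 0.67 = 2.380
L(3,0) = 106, L_eff = 1 - 106/255 = 0.584314 (inverted)
t(3,0) = 3.05 - 2.380·0.584314 = 1.659
Σt over all 12·10 pixels = 163333/750 ≈ 217.7773333
V = pitch²·Σt = 0.87²·163333/750 = 164.836

t(3,0)=1.659 V=164.836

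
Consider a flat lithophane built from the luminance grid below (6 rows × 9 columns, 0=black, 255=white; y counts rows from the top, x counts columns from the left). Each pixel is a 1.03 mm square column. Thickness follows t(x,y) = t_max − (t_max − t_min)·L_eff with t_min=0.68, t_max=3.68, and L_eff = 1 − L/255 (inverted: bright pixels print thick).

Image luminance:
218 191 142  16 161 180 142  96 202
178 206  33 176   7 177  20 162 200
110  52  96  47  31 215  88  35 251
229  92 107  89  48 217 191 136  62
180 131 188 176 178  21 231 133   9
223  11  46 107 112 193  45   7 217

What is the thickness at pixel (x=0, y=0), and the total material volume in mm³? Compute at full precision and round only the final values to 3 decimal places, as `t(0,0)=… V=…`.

span = t_max - t_min = 3.68 - 0.68 = 3.000
L(0,0) = 218, L_eff = 1 - 218/255 = 0.145098 (inverted)
t(0,0) = 3.68 - 3.000·0.145098 = 3.245
Σt over all 6·9 pixels = 49661/425 ≈ 116.8494118
V = pitch²·Σt = 1.03²·49661/425 = 123.966

t(0,0)=3.245 V=123.966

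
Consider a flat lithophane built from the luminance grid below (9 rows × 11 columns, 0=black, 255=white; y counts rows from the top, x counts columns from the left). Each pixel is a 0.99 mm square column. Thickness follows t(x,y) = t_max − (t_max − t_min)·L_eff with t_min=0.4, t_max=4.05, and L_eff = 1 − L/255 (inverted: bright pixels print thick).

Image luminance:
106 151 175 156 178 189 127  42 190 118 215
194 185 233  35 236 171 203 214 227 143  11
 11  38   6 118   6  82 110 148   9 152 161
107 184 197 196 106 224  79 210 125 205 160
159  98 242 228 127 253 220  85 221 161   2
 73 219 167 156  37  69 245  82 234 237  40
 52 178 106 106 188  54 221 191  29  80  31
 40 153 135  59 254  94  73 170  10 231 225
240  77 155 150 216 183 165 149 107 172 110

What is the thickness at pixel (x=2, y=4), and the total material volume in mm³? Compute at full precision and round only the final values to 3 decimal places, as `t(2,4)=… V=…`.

span = t_max - t_min = 4.05 - 0.4 = 3.650
L(2,4) = 242, L_eff = 1 - 242/255 = 0.050980 (inverted)
t(2,4) = 4.05 - 3.650·0.050980 = 3.864
Σt over all 9·11 pixels = 304019/1275 ≈ 238.4462745
V = pitch²·Σt = 0.99²·304019/1275 = 233.701

t(2,4)=3.864 V=233.701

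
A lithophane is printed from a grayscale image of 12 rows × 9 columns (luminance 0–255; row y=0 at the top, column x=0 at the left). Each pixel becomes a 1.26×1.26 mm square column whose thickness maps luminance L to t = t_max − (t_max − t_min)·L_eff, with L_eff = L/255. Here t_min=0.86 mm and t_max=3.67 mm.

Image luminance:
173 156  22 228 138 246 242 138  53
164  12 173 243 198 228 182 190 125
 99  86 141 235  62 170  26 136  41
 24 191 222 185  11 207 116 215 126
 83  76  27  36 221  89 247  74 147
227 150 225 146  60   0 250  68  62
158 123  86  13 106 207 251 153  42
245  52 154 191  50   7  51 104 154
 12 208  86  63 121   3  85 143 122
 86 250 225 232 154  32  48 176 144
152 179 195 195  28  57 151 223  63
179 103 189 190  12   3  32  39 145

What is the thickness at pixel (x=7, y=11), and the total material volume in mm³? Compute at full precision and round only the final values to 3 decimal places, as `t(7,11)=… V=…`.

span = t_max - t_min = 3.67 - 0.86 = 2.810
L(7,11) = 39, L_eff = 39/255 = 0.152941
t(7,11) = 3.67 - 2.810·0.152941 = 3.240
Σt over all 12·9 pixels = 1552849/6375 ≈ 243.5841569
V = pitch²·Σt = 1.26²·1552849/6375 = 386.714

t(7,11)=3.240 V=386.714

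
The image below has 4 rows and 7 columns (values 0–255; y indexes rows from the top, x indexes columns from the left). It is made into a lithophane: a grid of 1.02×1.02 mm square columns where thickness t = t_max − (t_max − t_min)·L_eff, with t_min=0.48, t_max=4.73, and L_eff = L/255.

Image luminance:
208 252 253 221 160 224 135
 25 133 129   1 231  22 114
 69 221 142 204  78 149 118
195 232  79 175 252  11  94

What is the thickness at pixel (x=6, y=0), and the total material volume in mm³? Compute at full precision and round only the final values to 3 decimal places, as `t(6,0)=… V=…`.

t(6,0)=2.480 V=66.228

span = t_max - t_min = 4.73 - 0.48 = 4.250
L(6,0) = 135, L_eff = 135/255 = 0.529412
t(6,0) = 4.73 - 4.250·0.529412 = 2.480
Σt over all 4·7 pixels = 19097/300 ≈ 63.6566667
V = pitch²·Σt = 1.02²·19097/300 = 66.228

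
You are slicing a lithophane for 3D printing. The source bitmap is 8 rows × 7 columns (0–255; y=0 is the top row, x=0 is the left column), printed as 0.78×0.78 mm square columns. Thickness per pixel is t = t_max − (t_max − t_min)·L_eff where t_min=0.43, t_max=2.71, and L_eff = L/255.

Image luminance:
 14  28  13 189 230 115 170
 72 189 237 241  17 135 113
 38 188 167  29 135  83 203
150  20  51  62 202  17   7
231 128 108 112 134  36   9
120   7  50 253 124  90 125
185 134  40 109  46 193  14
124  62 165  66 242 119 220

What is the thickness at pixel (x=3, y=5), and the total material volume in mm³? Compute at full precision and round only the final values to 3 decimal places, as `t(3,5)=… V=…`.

t(3,5)=0.448 V=57.728

span = t_max - t_min = 2.71 - 0.43 = 2.280
L(3,5) = 253, L_eff = 253/255 = 0.992157
t(3,5) = 2.71 - 2.280·0.992157 = 0.448
Σt over all 8·7 pixels = 201631/2125 ≈ 94.8851765
V = pitch²·Σt = 0.78²·201631/2125 = 57.728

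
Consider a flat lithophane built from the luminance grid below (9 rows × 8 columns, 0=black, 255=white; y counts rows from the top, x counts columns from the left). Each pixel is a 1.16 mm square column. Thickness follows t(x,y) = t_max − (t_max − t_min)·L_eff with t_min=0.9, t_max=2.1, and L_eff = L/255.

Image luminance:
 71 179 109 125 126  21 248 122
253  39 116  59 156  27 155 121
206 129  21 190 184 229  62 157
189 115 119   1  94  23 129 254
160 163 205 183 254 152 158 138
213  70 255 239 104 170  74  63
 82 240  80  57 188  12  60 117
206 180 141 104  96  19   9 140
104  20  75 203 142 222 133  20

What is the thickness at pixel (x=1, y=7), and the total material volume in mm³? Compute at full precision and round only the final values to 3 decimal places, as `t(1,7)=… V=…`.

t(1,7)=1.253 V=144.692

span = t_max - t_min = 2.1 - 0.9 = 1.200
L(1,7) = 180, L_eff = 180/255 = 0.705882
t(1,7) = 2.1 - 1.200·0.705882 = 1.253
Σt over all 9·8 pixels = 1828/17 ≈ 107.5294118
V = pitch²·Σt = 1.16²·1828/17 = 144.692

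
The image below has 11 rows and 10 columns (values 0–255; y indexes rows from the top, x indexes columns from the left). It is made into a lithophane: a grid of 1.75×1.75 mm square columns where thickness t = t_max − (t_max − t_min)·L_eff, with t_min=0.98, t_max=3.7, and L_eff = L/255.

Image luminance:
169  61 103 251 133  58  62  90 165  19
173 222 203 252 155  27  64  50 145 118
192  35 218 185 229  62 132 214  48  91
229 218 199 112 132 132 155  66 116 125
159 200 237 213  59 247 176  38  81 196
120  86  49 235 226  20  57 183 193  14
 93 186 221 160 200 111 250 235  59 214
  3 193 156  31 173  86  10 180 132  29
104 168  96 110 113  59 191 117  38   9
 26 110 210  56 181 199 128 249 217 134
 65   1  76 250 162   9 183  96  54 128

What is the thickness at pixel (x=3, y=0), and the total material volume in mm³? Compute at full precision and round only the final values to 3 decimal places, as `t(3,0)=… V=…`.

span = t_max - t_min = 3.7 - 0.98 = 2.720
L(3,0) = 251, L_eff = 251/255 = 0.984314
t(3,0) = 3.7 - 2.720·0.984314 = 1.023
Σt over all 11·10 pixels = 252.76
V = pitch²·Σt = 1.75²·252.76 = 774.078

t(3,0)=1.023 V=774.078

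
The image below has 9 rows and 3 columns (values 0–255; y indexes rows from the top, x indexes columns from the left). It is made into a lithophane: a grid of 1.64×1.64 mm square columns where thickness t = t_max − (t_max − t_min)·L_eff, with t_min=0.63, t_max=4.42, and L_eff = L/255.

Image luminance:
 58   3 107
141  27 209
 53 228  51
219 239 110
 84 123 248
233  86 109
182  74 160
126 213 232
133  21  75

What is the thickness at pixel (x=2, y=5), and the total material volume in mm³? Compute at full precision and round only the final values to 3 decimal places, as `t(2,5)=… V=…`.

t(2,5)=2.800 V=179.306

span = t_max - t_min = 4.42 - 0.63 = 3.790
L(2,5) = 109, L_eff = 109/255 = 0.427451
t(2,5) = 4.42 - 3.790·0.427451 = 2.800
Σt over all 9·3 pixels = 849997/12750 ≈ 66.6664314
V = pitch²·Σt = 1.64²·849997/12750 = 179.306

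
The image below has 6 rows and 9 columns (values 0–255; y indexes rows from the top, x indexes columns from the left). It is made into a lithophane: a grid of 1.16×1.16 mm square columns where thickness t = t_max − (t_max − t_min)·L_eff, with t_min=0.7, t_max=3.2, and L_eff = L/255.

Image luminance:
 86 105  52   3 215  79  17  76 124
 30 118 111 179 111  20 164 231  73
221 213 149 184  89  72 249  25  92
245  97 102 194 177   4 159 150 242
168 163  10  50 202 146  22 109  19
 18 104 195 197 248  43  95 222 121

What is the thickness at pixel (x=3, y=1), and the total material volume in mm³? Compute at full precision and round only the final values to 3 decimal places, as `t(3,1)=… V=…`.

t(3,1)=1.445 V=145.583

span = t_max - t_min = 3.2 - 0.7 = 2.500
L(3,1) = 179, L_eff = 179/255 = 0.701961
t(3,1) = 3.2 - 2.500·0.701961 = 1.445
Σt over all 6·9 pixels = 27589/255 ≈ 108.1921569
V = pitch²·Σt = 1.16²·27589/255 = 145.583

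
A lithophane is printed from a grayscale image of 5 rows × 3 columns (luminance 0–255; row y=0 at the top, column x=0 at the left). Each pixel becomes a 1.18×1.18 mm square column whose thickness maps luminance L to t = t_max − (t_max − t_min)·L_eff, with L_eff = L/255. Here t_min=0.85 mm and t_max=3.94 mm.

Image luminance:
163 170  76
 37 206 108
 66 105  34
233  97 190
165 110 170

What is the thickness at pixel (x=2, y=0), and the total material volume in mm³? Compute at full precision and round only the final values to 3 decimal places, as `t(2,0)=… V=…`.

t(2,0)=3.019 V=49.727

span = t_max - t_min = 3.94 - 0.85 = 3.090
L(2,0) = 76, L_eff = 76/255 = 0.298039
t(2,0) = 3.94 - 3.090·0.298039 = 3.019
Σt over all 5·3 pixels = 15178/425 ≈ 35.7129412
V = pitch²·Σt = 1.18²·15178/425 = 49.727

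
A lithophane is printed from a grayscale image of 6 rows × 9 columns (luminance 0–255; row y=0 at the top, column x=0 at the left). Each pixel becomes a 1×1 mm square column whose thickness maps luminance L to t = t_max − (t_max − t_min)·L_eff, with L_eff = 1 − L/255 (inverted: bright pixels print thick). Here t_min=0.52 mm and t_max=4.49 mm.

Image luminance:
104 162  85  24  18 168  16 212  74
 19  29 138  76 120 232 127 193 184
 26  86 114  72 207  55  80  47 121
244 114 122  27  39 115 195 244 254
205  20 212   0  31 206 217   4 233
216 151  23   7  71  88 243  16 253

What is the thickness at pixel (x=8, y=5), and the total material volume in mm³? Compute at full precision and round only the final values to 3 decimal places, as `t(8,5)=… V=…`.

t(8,5)=4.459 V=126.770

span = t_max - t_min = 4.49 - 0.52 = 3.970
L(8,5) = 253, L_eff = 1 - 253/255 = 0.007843 (inverted)
t(8,5) = 4.49 - 3.970·0.007843 = 4.459
Σt over all 6·9 pixels = 1077541/8500 ≈ 126.7695294
V = pitch²·Σt = 1²·1077541/8500 = 126.770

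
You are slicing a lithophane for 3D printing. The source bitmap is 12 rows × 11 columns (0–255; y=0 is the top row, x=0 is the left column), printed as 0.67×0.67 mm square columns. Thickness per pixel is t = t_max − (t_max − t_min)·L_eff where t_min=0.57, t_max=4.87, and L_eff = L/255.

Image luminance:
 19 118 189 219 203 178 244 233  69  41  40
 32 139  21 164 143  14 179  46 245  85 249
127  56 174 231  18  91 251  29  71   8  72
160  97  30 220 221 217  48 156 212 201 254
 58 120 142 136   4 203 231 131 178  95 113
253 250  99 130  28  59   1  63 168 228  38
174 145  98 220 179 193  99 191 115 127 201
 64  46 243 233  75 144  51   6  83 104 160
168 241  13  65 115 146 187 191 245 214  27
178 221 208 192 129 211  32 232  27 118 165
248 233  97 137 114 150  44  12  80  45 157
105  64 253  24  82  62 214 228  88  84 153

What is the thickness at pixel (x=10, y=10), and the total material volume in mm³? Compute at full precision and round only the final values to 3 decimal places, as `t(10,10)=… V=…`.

span = t_max - t_min = 4.87 - 0.57 = 4.300
L(10,10) = 157, L_eff = 157/255 = 0.615686
t(10,10) = 4.87 - 4.300·0.615686 = 2.223
Σt over all 12·11 pixels = 443543/1275 ≈ 347.8768627
V = pitch²·Σt = 0.67²·443543/1275 = 156.162

t(10,10)=2.223 V=156.162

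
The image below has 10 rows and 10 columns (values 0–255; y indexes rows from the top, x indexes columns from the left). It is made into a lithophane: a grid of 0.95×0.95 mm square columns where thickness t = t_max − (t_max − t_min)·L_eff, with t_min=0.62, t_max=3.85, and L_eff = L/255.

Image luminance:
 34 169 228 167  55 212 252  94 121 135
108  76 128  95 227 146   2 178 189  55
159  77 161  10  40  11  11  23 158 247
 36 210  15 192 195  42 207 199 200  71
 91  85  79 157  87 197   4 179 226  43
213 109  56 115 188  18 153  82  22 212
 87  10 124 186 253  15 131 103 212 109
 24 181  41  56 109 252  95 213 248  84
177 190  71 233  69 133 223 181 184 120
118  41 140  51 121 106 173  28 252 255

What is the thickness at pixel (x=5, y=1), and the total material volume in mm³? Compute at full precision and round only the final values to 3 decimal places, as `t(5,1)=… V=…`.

span = t_max - t_min = 3.85 - 0.62 = 3.230
L(5,1) = 146, L_eff = 146/255 = 0.572549
t(5,1) = 3.85 - 3.230·0.572549 = 2.001
Σt over all 10·10 pixels = 6743/30 ≈ 224.7666667
V = pitch²·Σt = 0.95²·6743/30 = 202.852

t(5,1)=2.001 V=202.852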